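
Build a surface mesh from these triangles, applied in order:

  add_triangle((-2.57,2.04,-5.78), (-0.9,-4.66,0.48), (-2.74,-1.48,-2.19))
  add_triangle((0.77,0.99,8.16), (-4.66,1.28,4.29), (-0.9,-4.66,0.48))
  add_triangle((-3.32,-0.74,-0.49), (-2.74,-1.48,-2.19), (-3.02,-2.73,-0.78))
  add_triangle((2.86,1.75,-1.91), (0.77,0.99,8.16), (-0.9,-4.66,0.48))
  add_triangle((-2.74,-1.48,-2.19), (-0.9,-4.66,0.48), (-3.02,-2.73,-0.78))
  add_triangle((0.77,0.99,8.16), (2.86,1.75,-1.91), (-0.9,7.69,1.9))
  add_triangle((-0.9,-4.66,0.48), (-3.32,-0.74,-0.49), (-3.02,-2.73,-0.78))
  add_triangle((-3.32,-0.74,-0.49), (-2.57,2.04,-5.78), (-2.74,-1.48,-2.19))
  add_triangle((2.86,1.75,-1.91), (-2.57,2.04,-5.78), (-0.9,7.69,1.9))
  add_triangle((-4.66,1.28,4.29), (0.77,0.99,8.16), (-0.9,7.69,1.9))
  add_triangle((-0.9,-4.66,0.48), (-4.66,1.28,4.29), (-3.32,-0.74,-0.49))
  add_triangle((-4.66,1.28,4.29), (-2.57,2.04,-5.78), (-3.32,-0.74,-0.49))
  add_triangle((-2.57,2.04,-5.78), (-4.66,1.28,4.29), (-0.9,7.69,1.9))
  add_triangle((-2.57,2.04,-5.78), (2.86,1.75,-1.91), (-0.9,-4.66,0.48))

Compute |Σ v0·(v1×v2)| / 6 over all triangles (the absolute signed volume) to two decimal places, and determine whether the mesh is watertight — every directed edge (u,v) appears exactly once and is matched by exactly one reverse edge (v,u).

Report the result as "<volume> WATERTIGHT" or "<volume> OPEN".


Per-triangle v0·(v1×v2)/6:
  t1: +5.2242
  t2: +33.4764
  t3: +1.8715
  t4: +16.9609
  t5: +2.5123
  t6: +33.7517
  t7: +1.5223
  t8: +5.1793
  t9: +31.6829
  t10: +50.2672
  t11: +13.0691
  t12: +14.1258
  t13: +48.1983
  t14: +14.8920
Σ = +272.7338 → |volume| = 272.73

Directed edges: 42 total, each appears once with its reverse present → watertight.

272.73 WATERTIGHT


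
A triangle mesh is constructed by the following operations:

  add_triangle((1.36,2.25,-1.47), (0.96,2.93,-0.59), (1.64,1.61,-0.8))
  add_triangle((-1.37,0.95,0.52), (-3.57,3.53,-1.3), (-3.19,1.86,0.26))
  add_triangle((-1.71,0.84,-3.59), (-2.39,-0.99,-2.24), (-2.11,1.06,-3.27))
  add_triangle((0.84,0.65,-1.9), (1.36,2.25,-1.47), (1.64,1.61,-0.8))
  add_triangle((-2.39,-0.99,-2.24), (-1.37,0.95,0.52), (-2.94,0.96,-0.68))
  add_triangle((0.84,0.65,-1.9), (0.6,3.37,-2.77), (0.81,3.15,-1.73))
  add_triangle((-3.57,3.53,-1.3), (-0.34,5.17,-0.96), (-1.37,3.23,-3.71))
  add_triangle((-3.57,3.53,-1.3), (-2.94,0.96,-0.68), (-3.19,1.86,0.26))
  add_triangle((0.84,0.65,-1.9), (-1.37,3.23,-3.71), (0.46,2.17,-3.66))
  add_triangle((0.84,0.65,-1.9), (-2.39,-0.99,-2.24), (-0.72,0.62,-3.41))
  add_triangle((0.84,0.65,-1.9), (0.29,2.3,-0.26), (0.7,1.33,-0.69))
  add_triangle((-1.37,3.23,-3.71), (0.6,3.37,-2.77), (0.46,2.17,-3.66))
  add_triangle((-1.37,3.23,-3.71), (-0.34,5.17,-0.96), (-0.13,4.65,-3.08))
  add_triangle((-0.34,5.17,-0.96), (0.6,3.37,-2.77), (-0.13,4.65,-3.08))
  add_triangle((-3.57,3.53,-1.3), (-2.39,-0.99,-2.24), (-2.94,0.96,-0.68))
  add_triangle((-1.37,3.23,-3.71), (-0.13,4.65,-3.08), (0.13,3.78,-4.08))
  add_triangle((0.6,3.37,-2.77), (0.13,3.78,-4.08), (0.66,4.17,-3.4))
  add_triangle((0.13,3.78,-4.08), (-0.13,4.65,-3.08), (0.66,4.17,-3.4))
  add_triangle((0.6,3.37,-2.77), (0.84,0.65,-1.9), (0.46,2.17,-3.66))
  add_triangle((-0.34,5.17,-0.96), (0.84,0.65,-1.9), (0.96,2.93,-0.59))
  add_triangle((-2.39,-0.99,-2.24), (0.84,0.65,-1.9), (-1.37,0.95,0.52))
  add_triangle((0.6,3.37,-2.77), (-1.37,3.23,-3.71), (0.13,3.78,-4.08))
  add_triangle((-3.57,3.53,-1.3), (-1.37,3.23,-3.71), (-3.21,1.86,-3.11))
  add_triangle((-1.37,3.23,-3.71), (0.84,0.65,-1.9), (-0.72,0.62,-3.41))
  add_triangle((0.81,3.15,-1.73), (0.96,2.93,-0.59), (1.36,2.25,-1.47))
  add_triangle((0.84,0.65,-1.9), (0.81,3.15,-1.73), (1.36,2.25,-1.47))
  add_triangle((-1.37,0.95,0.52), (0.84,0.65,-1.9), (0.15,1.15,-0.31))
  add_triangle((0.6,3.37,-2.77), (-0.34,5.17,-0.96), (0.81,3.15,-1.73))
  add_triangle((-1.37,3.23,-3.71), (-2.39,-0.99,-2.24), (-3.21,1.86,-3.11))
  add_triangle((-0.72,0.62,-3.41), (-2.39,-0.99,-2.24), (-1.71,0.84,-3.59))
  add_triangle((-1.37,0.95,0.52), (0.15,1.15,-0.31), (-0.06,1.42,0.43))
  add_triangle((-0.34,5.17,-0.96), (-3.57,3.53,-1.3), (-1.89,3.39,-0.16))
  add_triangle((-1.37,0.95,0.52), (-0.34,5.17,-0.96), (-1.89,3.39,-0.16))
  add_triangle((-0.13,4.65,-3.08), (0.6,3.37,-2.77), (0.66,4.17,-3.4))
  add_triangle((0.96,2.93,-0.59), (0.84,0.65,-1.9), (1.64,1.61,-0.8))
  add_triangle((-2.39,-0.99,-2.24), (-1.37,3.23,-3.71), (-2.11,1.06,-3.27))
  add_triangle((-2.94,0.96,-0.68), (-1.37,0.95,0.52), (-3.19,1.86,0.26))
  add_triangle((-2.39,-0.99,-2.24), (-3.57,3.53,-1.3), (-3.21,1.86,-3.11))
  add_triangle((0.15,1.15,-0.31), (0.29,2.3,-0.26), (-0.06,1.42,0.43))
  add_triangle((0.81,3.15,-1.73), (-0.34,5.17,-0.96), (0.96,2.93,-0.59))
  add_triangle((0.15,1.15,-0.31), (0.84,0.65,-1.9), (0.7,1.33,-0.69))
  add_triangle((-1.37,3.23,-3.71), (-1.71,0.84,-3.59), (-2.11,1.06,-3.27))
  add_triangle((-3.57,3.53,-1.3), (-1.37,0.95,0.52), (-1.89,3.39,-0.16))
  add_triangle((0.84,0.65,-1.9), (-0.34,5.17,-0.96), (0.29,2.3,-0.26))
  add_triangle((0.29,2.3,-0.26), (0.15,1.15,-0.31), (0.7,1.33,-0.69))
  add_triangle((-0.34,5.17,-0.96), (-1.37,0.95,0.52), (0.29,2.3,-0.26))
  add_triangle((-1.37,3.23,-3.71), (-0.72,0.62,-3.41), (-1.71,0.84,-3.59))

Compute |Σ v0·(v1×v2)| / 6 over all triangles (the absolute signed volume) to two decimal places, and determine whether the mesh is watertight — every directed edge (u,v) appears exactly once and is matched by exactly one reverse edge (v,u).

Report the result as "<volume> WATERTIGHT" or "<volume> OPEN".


Per-triangle v0·(v1×v2)/6:
  t1: +0.4078
  t2: +0.4423
  t3: +0.7339
  t4: +0.4112
  t5: +0.3104
  t6: +0.5406
  t7: +8.3025
  t8: +1.3462
  t9: +0.1559
  t10: +0.6538
  t11: +0.2159
  t12: +2.0935
  t13: +2.6821
  t14: +1.2444
  t15: +2.3661
  t16: +1.8501
  t17: +0.0535
  t18: +0.8322
  t19: +0.7068
  t20: -1.7323
  t21: -1.8414
  t22: -0.7412
  t23: +4.6766
  t24: +1.9042
  t25: +0.4435
  t26: +0.5503
  t27: -0.3815
  t28: +1.0686
  t29: +2.9289
  t30: +0.9600
  t31: -0.1963
  t32: +2.2761
  t33: +0.4714
  t34: +0.0195
  t35: -0.8154
  t36: +0.0861
  t37: +0.0898
  t38: +2.8019
  t39: -0.0154
  t40: +1.0971
  t41: -0.1261
  t42: +0.8508
  t43: +1.0494
  t44: +0.8036
  t45: -0.0357
  t46: +0.4530
  t47: +1.3202
Σ = +43.3148 → |volume| = 43.31

Directed edges: 141 total; 3 unmatched, e.g. (-0.06,1.42,0.43)→(-1.37,0.95,0.52) → open.

43.31 OPEN


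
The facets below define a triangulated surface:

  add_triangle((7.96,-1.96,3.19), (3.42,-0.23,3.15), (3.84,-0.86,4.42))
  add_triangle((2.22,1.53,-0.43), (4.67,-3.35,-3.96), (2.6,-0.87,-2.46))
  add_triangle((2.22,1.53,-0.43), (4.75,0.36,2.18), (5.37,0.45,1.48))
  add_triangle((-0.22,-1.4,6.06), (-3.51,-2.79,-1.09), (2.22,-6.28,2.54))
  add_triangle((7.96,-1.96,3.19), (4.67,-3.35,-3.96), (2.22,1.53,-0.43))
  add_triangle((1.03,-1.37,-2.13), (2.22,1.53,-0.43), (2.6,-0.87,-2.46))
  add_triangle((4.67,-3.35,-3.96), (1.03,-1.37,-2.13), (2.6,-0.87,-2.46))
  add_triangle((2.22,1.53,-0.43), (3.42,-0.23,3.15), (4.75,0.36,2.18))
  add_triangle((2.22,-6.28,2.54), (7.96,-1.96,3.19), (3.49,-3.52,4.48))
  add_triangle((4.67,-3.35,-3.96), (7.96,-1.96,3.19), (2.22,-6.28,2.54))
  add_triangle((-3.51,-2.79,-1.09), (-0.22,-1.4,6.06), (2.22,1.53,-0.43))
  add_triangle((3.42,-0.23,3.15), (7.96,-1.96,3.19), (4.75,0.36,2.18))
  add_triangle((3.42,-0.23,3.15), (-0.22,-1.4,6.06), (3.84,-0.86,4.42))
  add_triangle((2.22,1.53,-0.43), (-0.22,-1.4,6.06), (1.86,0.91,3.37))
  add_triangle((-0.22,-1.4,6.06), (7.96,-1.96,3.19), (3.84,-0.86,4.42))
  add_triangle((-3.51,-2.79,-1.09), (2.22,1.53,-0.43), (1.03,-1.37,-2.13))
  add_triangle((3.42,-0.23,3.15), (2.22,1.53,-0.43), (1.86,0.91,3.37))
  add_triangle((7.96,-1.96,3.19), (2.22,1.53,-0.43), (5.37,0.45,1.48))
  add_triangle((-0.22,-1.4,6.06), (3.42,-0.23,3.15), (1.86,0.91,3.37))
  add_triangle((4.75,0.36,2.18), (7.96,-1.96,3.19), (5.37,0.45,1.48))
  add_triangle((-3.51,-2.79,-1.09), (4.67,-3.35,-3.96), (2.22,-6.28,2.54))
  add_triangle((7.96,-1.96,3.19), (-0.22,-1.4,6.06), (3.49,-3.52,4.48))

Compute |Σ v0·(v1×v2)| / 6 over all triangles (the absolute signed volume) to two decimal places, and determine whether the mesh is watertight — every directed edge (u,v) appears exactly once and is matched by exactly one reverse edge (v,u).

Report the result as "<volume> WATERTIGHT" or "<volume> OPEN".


191.59 OPEN

Per-triangle v0·(v1×v2)/6:
  t1: +2.1377
  t2: +1.7454
  t3: +1.0121
  t4: +27.5142
  t5: +19.9177
  t6: +0.3958
  t7: +1.0987
  t8: +1.1426
  t9: +17.6124
  t10: +49.1731
  t11: -1.6434
  t12: +3.3865
  t13: +1.4359
  t14: -0.8950
  t15: +6.2558
  t16: +1.0970
  t17: +3.0460
  t18: +1.2513
  t19: +5.0311
  t20: +2.0137
  t21: +33.1065
  t22: +15.7572
Σ = +191.5922 → |volume| = 191.59

Directed edges: 66 total; 6 unmatched, e.g. (2.22,-6.28,2.54)→(-0.22,-1.4,6.06) → open.


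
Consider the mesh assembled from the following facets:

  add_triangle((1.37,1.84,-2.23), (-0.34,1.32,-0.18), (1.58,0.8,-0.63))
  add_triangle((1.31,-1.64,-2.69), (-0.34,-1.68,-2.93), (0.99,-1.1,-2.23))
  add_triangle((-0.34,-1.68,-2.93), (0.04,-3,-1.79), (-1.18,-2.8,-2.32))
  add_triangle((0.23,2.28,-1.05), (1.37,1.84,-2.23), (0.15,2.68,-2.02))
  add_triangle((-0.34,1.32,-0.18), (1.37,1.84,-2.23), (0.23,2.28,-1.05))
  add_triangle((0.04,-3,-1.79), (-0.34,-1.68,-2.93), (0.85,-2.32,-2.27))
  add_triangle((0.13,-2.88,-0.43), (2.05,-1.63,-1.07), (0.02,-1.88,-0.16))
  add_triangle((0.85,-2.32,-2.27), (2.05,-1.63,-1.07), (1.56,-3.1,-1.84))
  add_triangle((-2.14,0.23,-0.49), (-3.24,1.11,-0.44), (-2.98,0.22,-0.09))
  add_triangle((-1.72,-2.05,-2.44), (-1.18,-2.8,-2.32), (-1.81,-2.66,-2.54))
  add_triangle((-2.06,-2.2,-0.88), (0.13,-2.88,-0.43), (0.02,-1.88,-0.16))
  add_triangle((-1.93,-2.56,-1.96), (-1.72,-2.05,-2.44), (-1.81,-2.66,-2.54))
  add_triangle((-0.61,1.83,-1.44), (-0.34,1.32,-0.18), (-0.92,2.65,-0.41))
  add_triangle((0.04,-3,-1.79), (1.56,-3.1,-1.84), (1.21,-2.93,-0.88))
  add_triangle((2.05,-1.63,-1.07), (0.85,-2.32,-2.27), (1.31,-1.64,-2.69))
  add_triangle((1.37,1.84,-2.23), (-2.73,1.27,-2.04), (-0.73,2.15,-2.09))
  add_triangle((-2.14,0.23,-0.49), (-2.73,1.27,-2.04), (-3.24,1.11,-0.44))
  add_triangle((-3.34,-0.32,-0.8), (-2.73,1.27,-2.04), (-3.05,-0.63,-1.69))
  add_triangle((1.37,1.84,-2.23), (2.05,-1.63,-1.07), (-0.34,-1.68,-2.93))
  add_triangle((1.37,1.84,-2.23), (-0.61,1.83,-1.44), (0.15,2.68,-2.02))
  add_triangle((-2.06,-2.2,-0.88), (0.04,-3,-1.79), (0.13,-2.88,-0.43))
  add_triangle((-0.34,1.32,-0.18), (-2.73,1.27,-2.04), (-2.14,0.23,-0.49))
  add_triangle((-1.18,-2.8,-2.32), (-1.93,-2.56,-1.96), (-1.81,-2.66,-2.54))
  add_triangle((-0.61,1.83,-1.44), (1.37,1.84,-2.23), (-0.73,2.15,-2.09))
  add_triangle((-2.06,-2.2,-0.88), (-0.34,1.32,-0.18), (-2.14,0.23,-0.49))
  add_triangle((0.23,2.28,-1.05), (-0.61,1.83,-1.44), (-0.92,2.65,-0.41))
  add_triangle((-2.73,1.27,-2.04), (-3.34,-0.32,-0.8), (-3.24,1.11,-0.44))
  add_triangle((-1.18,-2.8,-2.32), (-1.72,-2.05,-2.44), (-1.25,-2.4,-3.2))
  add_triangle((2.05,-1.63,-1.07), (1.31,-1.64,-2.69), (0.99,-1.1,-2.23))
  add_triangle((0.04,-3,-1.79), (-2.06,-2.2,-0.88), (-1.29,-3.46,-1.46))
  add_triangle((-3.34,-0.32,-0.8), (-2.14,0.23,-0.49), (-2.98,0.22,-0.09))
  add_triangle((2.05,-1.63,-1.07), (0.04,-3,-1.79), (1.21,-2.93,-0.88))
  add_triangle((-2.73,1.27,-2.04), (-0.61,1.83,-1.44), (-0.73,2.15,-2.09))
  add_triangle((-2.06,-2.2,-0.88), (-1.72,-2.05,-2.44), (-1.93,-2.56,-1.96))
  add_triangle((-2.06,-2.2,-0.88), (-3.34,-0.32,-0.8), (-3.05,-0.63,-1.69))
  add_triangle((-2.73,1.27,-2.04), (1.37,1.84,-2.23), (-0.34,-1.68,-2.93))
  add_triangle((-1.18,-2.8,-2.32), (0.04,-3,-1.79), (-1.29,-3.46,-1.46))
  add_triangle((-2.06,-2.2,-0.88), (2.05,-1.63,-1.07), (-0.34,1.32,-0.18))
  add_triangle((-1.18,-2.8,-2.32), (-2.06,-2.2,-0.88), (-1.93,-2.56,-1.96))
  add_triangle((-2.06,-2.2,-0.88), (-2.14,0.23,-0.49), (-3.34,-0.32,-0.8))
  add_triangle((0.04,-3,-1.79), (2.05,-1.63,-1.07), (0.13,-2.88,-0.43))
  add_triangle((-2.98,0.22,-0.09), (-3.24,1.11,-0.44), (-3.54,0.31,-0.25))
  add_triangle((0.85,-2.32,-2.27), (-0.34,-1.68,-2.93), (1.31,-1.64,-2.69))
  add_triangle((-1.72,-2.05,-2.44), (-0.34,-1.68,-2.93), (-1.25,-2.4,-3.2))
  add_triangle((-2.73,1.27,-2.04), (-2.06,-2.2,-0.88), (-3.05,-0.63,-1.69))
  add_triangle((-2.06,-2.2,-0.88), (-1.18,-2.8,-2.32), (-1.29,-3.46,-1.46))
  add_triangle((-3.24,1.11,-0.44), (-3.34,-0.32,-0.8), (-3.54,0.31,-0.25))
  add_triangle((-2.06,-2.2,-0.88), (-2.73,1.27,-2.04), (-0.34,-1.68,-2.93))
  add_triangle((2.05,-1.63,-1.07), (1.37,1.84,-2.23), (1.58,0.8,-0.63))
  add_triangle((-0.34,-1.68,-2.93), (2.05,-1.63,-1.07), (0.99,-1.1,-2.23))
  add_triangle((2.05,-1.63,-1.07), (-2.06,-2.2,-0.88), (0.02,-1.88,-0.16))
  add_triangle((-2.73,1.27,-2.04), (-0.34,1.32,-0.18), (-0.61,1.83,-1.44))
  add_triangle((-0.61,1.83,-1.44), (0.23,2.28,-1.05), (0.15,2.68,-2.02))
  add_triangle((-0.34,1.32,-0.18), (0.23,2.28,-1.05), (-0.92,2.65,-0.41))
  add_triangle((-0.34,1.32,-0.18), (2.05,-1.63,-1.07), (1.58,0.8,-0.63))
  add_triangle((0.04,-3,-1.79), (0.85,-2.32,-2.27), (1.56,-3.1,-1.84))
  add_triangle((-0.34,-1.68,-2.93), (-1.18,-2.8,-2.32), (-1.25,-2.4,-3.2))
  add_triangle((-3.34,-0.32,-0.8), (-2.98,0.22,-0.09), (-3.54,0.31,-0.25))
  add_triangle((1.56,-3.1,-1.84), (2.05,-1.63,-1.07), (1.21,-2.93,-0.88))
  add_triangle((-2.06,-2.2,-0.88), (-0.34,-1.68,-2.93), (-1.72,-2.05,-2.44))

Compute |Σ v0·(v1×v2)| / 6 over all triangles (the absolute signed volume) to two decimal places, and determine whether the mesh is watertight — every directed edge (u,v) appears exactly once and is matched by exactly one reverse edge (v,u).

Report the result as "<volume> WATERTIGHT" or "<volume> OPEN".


30.52 WATERTIGHT

Per-triangle v0·(v1×v2)/6:
  t1: +0.5663
  t2: +0.2010
  t3: +1.0556
  t4: +0.4169
  t5: -0.0560
  t6: +0.9499
  t7: +0.0888
  t8: +0.5842
  t9: -0.1717
  t10: +0.1042
  t11: +0.1423
  t12: +0.1100
  t13: -0.0607
  t14: +0.6536
  t15: +0.7536
  t16: +0.9393
  t17: -0.4896
  t18: +1.0786
  t19: +4.1196
  t20: +0.3026
  t21: +1.3658
  t22: +0.6121
  t23: +0.1853
  t24: +0.2441
  t25: -0.2751
  t26: +0.5142
  t27: +1.3825
  t28: +0.4014
  t29: +0.1358
  t30: -0.3424
  t31: -0.1447
  t32: -0.9375
  t33: +0.2759
  t34: +0.2090
  t35: +0.9969
  t36: +5.7376
  t37: +0.8017
  t38: -1.1699
  t39: +0.2893
  t40: -0.0685
  t41: +1.3111
  t42: +0.0536
  t43: +0.7537
  t44: +0.1173
  t45: +0.2319
  t46: +0.8177
  t47: +0.3513
  t48: +4.3969
  t49: +1.2592
  t50: -0.8095
  t51: -1.0492
  t52: +0.5724
  t53: +0.2100
  t54: +0.0473
  t55: -0.3210
  t56: +0.6765
  t57: +0.3793
  t58: +0.0572
  t59: +0.5318
  t60: -0.5672
Σ = +30.5221 → |volume| = 30.52

Directed edges: 180 total, each appears once with its reverse present → watertight.


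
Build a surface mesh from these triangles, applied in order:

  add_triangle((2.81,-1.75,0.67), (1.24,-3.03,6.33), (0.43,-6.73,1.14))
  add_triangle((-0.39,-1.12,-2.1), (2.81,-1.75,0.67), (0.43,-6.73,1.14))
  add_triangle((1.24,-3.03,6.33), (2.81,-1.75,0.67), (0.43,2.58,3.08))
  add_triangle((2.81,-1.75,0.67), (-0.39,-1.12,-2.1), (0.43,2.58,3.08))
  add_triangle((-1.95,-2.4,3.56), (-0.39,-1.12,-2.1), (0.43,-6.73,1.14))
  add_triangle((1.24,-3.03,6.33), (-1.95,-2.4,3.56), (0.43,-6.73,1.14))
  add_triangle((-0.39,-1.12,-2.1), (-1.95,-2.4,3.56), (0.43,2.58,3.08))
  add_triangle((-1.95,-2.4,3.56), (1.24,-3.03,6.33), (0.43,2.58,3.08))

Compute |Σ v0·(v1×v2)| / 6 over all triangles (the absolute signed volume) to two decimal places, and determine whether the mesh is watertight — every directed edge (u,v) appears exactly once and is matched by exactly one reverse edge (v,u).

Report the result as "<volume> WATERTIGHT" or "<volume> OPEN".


Per-triangle v0·(v1×v2)/6:
  t1: +17.1657
  t2: +6.7364
  t3: +11.1964
  t4: +0.7763
  t5: +7.0346
  t6: +17.4244
  t7: +1.0703
  t8: +11.4509
Σ = +72.8550 → |volume| = 72.86

Directed edges: 24 total, each appears once with its reverse present → watertight.

72.86 WATERTIGHT


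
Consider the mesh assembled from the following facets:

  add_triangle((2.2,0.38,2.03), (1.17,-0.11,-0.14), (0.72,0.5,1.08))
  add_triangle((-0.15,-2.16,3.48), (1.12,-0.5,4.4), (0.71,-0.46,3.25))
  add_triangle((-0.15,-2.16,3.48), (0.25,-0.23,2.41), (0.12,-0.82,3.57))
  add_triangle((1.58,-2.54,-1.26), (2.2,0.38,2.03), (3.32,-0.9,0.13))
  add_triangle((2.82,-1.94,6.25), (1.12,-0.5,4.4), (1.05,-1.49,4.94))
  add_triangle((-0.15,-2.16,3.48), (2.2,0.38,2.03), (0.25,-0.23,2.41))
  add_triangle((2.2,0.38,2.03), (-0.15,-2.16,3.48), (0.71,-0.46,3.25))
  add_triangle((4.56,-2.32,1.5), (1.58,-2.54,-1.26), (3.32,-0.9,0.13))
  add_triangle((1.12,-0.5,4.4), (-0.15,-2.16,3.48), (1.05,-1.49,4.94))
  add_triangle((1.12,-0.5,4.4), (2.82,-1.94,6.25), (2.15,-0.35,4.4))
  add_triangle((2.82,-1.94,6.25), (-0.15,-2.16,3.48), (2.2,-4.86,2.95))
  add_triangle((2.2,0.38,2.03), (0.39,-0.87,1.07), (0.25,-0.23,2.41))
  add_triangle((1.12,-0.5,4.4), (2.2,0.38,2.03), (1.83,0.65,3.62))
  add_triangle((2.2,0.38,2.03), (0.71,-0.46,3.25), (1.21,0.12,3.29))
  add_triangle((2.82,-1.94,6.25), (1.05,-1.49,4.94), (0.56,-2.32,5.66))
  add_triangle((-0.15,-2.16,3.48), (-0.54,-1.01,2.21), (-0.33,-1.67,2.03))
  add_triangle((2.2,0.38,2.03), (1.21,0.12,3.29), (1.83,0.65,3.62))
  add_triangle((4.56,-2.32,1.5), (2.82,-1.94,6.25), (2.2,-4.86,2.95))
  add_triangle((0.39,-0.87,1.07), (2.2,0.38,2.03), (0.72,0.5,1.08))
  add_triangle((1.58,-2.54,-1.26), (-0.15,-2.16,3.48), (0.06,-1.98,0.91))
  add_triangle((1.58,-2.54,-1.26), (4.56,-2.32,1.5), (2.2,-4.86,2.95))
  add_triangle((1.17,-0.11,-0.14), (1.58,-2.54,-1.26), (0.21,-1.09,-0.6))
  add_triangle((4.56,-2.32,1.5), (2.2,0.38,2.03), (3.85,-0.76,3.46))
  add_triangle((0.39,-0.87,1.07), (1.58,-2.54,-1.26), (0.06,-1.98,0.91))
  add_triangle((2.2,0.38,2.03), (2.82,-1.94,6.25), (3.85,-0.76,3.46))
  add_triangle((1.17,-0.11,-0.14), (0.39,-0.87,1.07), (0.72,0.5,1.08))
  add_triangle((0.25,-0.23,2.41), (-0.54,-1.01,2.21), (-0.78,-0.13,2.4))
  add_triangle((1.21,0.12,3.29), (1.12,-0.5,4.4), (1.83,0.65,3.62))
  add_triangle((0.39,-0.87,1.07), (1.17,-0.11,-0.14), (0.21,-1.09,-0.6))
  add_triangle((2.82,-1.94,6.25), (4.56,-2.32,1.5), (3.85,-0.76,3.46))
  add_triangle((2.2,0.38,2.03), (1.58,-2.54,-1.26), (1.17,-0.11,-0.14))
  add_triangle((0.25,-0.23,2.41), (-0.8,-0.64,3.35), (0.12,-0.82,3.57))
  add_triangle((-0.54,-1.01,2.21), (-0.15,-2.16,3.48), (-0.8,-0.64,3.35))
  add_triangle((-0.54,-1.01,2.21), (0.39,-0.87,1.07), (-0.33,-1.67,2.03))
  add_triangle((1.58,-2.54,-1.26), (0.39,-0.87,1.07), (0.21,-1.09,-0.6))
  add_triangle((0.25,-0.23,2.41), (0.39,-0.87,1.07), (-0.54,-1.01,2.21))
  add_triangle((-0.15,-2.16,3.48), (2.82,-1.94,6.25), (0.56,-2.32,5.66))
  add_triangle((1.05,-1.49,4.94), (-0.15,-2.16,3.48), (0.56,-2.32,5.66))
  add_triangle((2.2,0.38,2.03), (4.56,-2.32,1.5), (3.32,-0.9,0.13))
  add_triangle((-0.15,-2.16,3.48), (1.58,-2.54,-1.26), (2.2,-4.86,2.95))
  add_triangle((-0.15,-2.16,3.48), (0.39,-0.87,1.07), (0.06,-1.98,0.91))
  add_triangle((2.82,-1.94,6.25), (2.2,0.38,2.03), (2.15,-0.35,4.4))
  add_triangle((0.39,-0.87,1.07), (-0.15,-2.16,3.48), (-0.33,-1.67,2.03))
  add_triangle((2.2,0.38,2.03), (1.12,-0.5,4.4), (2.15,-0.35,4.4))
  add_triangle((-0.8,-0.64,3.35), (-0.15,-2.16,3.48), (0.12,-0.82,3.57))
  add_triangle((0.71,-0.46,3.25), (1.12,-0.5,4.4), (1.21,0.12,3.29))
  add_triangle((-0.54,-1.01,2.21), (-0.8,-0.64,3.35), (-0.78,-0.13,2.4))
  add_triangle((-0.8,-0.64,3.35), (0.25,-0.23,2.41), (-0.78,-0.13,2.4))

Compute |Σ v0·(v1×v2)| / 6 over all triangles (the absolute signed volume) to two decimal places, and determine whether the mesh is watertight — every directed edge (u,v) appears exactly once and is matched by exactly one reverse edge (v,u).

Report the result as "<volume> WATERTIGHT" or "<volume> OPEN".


Per-triangle v0·(v1×v2)/6:
  t1: +0.1204
  t2: +0.0829
  t3: +0.0854
  t4: -1.5572
  t5: +1.0241
  t6: +1.3429
  t7: -1.2575
  t8: +2.3368
  t9: +0.4369
  t10: +1.0641
  t11: +8.0450
  t12: -0.6779
  t13: +0.9033
  t14: -0.3797
  t15: +0.7816
  t16: +0.1566
  t17: -0.3291
  t18: +14.2762
  t19: +0.2407
  t20: +1.0611
  t21: +7.9972
  t22: +0.0446
  t23: +1.3093
  t24: -0.6237
  t25: +1.9884
  t26: -0.3131
  t27: -0.3609
  t28: +0.0391
  t29: -0.3265
  t30: +5.6914
  t31: +0.9469
  t32: +0.1887
  t33: +0.2337
  t34: -0.1548
  t35: +0.3013
  t36: -0.3268
  t37: +1.2336
  t38: -0.1390
  t39: +1.8797
  t40: +1.8036
  t41: -0.3461
  t42: +1.1853
  t43: +0.1327
  t44: +0.2761
  t45: +0.7594
  t46: +0.0177
  t47: +0.0701
  t48: +0.1780
Σ = +51.4428 → |volume| = 51.44

Directed edges: 144 total, each appears once with its reverse present → watertight.

51.44 WATERTIGHT


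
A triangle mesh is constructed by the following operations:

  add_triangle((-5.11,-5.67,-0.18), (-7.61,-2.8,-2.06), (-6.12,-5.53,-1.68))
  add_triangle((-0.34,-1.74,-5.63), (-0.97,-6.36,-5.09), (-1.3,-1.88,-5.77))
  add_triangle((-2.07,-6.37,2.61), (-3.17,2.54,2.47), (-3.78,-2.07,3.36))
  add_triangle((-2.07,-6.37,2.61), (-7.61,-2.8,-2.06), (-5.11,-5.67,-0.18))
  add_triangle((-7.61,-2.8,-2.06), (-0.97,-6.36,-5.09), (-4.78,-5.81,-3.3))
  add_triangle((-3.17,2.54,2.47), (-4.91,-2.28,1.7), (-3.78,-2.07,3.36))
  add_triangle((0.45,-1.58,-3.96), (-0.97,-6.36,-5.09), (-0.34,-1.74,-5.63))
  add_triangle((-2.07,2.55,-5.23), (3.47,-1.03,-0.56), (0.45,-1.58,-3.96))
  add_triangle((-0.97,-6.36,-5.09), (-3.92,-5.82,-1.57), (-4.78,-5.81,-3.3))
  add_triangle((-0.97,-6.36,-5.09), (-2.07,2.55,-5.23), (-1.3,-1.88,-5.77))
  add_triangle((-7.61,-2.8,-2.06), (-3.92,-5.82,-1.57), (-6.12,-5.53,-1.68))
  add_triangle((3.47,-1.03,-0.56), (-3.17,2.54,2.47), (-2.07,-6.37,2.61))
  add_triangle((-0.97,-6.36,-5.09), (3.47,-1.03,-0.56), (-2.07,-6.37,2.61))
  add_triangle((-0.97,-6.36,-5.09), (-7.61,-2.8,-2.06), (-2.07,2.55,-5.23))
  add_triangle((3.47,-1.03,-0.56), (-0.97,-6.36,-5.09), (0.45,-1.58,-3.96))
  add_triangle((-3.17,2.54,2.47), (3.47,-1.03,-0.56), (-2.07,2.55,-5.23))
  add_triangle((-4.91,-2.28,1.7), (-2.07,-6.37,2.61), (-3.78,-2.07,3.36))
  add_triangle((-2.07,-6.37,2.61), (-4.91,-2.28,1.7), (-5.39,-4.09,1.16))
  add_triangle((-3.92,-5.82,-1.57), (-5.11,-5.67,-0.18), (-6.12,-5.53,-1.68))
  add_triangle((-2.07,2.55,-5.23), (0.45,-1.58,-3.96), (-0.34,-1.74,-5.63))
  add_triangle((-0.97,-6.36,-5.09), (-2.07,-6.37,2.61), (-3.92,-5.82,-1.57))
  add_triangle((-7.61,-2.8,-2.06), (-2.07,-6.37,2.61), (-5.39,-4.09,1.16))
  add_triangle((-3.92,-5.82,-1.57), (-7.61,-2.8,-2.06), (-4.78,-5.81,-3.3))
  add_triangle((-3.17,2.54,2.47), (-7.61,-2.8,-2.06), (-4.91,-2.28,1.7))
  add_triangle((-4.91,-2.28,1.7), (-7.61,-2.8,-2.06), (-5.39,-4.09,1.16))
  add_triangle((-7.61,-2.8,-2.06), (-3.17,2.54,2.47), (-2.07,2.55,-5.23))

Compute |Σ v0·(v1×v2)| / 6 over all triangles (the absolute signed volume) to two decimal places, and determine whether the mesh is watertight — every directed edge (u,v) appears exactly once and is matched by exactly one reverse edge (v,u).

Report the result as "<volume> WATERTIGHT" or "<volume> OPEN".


291.47 OPEN

Per-triangle v0·(v1×v2)/6:
  t1: +5.1152
  t2: +4.2139
  t3: +0.9270
  t4: +6.6800
  t5: +9.5309
  t6: +7.0880
  t7: +3.3169
  t8: +9.0060
  t9: +8.4063
  t10: +3.3082
  t11: +1.9862
  t12: +10.0154
  t13: +29.9429
  t14: +55.8309
  t15: +10.5570
  t16: +7.3378
  t17: +8.5916
  t18: +5.5847
  t19: +3.3713
  t20: +2.1080
  t21: +21.1804
  t22: +10.1584
  t23: +8.5237
  t24: +16.2380
  t25: +6.5216
  t26: +35.9305
Σ = +291.4709 → |volume| = 291.47

Directed edges: 78 total; 6 unmatched, e.g. (-1.3,-1.88,-5.77)→(-0.34,-1.74,-5.63) → open.


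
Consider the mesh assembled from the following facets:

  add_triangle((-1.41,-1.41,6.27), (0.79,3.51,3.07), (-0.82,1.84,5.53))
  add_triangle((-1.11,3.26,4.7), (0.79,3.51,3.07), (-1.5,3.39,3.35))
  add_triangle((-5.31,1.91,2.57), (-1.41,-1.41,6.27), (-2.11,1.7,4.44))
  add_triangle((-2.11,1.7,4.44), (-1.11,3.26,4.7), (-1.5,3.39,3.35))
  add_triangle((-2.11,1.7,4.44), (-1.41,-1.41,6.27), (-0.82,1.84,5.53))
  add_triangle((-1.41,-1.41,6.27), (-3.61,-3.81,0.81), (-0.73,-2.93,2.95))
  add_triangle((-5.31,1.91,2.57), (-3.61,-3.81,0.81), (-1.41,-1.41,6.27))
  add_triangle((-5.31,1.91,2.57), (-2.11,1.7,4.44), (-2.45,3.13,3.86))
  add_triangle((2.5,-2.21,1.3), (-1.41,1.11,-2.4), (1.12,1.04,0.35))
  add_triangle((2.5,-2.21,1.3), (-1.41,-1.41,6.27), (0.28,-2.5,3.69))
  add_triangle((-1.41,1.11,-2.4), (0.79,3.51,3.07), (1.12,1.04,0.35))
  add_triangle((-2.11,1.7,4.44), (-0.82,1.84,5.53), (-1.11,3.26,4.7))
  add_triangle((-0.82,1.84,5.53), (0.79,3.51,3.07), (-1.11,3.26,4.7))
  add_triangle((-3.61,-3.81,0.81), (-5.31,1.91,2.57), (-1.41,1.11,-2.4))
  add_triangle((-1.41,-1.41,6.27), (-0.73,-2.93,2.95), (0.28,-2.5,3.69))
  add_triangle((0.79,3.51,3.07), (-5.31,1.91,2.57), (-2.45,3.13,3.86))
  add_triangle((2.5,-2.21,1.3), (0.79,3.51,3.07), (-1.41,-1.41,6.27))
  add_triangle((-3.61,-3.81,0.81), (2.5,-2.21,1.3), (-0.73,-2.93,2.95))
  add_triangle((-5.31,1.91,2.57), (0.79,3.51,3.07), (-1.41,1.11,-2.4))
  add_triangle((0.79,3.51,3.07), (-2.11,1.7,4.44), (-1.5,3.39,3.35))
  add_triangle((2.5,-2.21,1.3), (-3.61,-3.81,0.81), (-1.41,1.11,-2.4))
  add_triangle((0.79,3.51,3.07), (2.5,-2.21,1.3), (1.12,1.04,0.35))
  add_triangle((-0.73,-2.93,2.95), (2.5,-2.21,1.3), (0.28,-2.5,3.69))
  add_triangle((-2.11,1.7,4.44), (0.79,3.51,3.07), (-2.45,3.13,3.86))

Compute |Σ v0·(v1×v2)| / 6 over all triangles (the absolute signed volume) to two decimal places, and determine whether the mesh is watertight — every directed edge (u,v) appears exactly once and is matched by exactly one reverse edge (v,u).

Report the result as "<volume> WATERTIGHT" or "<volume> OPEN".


135.27 WATERTIGHT

Per-triangle v0·(v1×v2)/6:
  t1: +2.9110
  t2: +2.0321
  t3: +10.4541
  t4: +1.6527
  t5: +4.7762
  t6: +7.8667
  t7: +26.8518
  t8: +4.5767
  t9: +1.4231
  t10: +2.6496
  t11: +2.2904
  t12: +2.1846
  t13: +2.8941
  t14: +14.4358
  t15: +2.7449
  t16: +2.1089
  t17: +15.2233
  t18: +5.7099
  t19: +12.1921
  t20: -3.3481
  t21: +5.0151
  t22: +2.6568
  t23: +2.1552
  t24: +3.8129
Σ = +135.2700 → |volume| = 135.27

Directed edges: 72 total, each appears once with its reverse present → watertight.


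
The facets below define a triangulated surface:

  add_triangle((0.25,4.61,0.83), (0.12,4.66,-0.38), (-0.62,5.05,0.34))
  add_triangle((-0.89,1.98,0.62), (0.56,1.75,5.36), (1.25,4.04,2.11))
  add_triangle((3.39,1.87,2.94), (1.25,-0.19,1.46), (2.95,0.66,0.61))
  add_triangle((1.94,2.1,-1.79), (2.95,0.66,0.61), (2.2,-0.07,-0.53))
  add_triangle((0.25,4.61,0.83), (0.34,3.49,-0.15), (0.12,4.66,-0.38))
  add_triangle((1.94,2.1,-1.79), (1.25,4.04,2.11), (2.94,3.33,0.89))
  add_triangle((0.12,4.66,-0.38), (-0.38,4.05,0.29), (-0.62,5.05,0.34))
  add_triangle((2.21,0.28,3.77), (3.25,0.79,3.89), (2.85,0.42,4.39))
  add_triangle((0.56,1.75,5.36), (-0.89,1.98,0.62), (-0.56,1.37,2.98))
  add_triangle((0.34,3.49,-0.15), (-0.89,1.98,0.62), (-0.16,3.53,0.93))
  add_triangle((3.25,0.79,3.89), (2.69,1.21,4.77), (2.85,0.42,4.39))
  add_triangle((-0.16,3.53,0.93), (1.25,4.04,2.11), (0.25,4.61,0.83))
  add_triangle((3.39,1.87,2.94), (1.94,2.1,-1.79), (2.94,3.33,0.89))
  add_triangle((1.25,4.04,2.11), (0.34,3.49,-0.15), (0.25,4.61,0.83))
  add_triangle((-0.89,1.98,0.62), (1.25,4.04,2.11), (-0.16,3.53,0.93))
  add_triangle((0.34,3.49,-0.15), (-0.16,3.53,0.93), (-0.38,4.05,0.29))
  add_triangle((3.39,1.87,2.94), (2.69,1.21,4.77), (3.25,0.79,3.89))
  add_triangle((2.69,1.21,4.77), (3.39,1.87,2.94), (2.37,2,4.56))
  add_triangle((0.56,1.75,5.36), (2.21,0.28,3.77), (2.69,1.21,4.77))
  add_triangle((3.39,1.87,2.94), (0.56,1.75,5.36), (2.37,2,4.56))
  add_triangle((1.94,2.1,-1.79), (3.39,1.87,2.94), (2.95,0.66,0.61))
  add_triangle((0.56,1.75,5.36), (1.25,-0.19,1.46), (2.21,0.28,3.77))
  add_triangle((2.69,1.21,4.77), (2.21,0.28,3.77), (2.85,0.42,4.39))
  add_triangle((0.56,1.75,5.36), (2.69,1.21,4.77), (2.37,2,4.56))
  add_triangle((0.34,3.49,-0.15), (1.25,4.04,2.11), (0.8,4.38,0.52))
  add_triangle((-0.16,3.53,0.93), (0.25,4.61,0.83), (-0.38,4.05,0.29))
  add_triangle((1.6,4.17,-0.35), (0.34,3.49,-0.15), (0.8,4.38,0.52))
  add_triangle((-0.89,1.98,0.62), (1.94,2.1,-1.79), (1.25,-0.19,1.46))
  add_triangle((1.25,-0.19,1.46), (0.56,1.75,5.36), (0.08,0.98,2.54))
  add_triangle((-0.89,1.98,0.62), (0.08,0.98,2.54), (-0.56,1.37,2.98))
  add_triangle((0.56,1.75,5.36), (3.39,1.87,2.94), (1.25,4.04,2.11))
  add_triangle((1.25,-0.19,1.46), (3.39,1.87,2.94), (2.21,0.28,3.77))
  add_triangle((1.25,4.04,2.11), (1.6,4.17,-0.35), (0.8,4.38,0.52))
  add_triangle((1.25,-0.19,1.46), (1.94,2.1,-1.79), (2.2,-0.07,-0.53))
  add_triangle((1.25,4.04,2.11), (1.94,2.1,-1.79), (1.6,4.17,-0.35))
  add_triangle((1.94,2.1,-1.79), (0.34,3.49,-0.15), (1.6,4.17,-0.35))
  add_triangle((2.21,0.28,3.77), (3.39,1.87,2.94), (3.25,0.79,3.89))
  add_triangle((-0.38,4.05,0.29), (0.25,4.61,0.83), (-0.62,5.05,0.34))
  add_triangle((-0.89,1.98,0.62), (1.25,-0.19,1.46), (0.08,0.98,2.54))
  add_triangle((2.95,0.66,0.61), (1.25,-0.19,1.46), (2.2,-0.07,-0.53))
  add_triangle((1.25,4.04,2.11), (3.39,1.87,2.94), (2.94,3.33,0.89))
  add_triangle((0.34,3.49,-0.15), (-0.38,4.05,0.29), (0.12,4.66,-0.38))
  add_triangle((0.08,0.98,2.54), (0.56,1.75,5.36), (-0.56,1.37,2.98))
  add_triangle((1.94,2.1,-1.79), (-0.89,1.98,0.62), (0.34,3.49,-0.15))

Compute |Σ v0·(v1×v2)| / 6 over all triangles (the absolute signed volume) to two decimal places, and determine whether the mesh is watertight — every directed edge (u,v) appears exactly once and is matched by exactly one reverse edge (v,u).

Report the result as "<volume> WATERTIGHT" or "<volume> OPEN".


Per-triangle v0·(v1×v2)/6:
  t1: +0.7791
  t2: +4.4932
  t3: +1.1737
  t4: +1.4124
  t5: +0.2205
  t6: +2.9742
  t7: -0.0785
  t8: -0.0298
  t9: +1.0450
  t10: +0.4747
  t11: +0.5239
  t12: +0.6066
  t13: +2.3857
  t14: +0.7767
  t15: +0.5752
  t16: -0.3513
  t17: +1.2150
  t18: +1.3413
  t19: +1.2981
  t20: +0.1317
  t21: +3.0315
  t22: +0.1494
  t23: +0.1550
  t24: +1.5885
  t25: +0.1430
  t26: +0.2542
  t27: +0.5289
  t28: -2.3867
  t29: -0.0374
  t30: -0.3971
  t31: +8.3919
  t32: +0.7215
  t33: +1.3137
  t34: -1.3231
  t35: +1.5940
  t36: +1.0079
  t37: -0.4816
  t38: -0.0394
  t39: -0.5972
  t40: +0.5596
  t41: +4.1321
  t42: -0.1711
  t43: -0.0516
  t44: +0.3589
Σ = +39.4122 → |volume| = 39.41

Directed edges: 132 total, each appears once with its reverse present → watertight.

39.41 WATERTIGHT


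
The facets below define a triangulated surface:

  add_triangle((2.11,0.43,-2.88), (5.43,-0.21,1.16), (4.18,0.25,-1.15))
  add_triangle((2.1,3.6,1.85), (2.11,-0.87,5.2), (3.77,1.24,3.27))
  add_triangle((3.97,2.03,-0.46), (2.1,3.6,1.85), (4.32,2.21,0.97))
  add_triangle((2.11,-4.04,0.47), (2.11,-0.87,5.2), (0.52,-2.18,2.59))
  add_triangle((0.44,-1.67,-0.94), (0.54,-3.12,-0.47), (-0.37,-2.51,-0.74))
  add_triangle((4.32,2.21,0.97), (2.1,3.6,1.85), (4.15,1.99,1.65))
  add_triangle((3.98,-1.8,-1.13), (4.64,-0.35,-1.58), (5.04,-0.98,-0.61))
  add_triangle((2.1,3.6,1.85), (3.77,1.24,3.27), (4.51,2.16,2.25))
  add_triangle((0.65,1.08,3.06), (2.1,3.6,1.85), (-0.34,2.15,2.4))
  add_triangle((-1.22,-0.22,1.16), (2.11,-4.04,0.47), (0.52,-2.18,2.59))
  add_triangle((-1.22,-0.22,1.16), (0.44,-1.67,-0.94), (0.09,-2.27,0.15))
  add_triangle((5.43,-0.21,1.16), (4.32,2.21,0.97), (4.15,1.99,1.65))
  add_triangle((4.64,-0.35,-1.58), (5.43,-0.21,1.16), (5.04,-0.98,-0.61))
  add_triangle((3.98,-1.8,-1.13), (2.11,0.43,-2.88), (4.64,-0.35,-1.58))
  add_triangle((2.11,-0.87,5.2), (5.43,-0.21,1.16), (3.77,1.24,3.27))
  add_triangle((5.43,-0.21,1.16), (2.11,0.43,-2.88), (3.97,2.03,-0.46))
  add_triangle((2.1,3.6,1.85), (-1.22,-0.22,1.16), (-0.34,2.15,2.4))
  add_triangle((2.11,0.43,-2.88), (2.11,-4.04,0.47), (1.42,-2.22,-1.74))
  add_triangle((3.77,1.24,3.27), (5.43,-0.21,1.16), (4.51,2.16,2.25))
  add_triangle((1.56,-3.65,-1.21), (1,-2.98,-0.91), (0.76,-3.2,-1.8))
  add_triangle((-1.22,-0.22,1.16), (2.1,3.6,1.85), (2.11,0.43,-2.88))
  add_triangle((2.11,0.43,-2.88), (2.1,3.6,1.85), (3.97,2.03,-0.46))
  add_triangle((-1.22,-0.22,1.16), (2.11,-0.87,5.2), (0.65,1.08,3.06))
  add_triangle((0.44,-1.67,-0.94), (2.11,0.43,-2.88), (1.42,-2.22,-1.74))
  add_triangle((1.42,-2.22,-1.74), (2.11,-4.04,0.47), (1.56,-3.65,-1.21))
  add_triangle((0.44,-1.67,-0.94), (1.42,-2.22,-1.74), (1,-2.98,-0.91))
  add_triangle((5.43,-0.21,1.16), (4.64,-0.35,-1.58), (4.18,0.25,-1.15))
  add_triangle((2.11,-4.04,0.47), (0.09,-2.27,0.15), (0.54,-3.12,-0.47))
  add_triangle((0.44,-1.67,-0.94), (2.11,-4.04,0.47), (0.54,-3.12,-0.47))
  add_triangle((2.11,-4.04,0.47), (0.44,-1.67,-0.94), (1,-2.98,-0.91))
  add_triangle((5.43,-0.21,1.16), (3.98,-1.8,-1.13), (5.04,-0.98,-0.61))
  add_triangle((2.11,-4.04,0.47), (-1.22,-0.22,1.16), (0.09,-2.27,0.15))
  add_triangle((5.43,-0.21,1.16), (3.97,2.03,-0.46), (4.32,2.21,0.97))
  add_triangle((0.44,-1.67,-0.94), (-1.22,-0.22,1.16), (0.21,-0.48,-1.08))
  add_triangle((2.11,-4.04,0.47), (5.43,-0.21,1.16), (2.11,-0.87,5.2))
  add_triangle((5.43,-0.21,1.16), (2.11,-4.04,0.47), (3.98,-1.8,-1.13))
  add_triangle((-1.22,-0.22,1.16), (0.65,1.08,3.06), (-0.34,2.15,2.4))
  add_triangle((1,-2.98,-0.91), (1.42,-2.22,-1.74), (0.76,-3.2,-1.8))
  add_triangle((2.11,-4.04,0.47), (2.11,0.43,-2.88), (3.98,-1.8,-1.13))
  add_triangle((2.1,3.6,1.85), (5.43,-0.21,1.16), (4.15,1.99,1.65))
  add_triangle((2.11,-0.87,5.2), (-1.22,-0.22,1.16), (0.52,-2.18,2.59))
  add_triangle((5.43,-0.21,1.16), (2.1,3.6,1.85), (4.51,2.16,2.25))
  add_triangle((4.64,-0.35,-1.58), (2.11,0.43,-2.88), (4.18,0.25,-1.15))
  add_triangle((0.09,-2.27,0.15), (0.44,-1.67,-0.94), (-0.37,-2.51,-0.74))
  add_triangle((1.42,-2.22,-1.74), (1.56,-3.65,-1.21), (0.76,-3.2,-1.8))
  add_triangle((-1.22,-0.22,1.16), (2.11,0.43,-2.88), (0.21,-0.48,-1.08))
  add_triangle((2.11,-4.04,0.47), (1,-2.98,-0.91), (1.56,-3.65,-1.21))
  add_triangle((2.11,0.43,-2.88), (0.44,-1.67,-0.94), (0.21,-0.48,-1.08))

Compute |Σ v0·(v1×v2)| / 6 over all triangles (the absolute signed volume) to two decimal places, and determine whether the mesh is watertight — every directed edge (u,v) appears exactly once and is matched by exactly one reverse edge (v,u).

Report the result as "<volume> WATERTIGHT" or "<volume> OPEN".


Per-triangle v0·(v1×v2)/6:
  t1: -0.2950
  t2: +6.1881
  t3: +2.4566
  t4: +4.7282
  t5: +0.3164
  t6: +1.4380
  t7: +1.1785
  t8: +3.0500
  t9: +2.4116
  t10: +1.6275
  t11: +0.3263
  t12: +1.5506
  t13: +1.5665
  t14: +2.4044
  t15: +7.7148
  t16: +5.9763
  t17: -0.3694
  t18: +2.6447
  t19: +3.5934
  t20: +0.1518
  t21: +0.6110
  t22: +3.5065
  t23: +2.3459
  t24: +0.4222
  t25: +0.7527
  t26: +0.2077
  t27: +1.2732
  t28: +0.5308
  t29: +0.5897
  t30: -0.0592
  t31: +1.1057
  t32: +0.9394
  t33: +2.9072
  t34: +0.2582
  t35: +16.9997
  t36: +7.1226
  t37: +1.2472
  t38: -0.4414
  t39: +3.6871
  t40: +0.1840
  t41: +2.5474
  t42: +1.3255
  t43: +1.0695
  t44: -0.3147
  t45: +0.5830
  t46: +0.1009
  t47: +0.3193
  t48: +0.4285
Σ = +98.9090 → |volume| = 98.91

Directed edges: 144 total; 6 unmatched, e.g. (2.1,3.6,1.85)→(2.11,-0.87,5.2) → open.

98.91 OPEN


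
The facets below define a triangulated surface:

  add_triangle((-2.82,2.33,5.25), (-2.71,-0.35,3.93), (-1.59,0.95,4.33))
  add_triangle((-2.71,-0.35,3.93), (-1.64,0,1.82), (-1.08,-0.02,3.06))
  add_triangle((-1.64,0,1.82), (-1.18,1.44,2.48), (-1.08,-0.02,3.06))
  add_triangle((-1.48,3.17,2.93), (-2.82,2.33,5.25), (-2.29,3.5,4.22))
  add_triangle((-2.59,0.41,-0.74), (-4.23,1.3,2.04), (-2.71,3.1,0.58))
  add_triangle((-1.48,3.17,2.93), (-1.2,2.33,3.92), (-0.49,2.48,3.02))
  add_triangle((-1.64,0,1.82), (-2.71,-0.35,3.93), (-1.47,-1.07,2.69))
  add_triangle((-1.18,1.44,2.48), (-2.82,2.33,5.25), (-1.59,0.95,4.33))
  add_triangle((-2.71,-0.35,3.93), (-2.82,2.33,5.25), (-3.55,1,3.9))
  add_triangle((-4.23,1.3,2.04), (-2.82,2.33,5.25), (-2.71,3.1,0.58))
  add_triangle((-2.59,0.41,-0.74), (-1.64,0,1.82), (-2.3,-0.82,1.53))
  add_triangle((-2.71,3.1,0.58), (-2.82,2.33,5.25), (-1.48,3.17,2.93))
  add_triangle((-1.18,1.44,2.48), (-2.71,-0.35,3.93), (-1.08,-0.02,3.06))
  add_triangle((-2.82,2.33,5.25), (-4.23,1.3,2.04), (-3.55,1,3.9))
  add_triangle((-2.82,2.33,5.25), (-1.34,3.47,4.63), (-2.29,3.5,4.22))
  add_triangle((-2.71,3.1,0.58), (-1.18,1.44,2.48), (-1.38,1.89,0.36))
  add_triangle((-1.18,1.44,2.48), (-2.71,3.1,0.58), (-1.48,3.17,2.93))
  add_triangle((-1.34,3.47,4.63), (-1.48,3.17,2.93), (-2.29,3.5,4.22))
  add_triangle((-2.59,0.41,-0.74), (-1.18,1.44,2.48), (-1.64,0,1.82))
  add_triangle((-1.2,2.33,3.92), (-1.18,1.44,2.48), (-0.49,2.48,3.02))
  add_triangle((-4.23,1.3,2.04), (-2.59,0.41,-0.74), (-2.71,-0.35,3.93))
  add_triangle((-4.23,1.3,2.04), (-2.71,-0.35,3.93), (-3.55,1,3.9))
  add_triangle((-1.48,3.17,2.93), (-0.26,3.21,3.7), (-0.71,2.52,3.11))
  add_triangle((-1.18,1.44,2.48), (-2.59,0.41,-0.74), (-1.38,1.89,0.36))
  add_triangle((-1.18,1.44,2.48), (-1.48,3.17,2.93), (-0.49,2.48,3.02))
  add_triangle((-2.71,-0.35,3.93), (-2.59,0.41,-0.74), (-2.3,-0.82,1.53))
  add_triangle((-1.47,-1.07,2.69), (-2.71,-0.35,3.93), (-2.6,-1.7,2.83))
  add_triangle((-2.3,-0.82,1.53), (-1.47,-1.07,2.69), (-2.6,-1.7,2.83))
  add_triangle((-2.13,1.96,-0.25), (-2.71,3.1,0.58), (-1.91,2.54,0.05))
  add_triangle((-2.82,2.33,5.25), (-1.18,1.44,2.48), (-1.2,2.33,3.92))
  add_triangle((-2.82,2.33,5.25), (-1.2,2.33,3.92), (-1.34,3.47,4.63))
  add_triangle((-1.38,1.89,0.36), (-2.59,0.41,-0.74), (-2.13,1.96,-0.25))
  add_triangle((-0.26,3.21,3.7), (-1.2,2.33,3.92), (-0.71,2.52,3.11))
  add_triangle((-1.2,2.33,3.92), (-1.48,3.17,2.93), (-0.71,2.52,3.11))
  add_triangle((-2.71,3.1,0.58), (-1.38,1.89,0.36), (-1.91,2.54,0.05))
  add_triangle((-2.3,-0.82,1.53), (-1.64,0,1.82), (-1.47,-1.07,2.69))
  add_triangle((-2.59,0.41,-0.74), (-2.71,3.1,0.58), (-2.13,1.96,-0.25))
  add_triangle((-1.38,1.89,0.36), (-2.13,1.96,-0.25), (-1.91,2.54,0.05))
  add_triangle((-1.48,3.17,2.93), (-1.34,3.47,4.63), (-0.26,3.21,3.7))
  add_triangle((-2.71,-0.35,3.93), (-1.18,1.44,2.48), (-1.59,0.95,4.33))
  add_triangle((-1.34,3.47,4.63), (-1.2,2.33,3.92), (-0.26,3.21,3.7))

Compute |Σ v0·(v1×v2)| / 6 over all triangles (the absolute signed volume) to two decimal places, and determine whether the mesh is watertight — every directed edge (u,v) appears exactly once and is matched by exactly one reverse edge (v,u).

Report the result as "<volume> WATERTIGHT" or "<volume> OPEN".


Per-triangle v0·(v1×v2)/6:
  t1: +1.8576
  t2: -0.1730
  t3: -0.7391
  t4: -0.1716
  t5: +3.3770
  t6: +0.6664
  t7: -0.1685
  t8: +0.3478
  t9: +2.2833
  t10: +6.9675
  t11: -0.9247
  t12: +4.1571
  t13: +1.0329
  t14: +2.5068
  t15: +1.6618
  t16: +0.3107
  t17: -1.3795
  t18: +0.6388
  t19: -1.5537
  t20: -0.1786
  t21: +2.3725
  t22: +1.6563
  t23: -0.3303
  t24: -1.6247
  t25: -0.6006
  t26: +1.6691
  t27: +0.7178
  t28: -0.2771
  t29: +0.1904
  t30: -0.1903
  t31: +0.5290
  t32: -0.2697
  t33: -0.2230
  t34: -0.4817
  t35: +0.0608
  t36: -0.5363
  t37: +0.5353
  t38: -0.0846
  t39: +0.8226
  t40: -1.0547
  t41: +0.3583
Σ = +23.7580 → |volume| = 23.76

Directed edges: 123 total; 3 unmatched, e.g. (-2.3,-0.82,1.53)→(-2.71,-0.35,3.93) → open.

23.76 OPEN


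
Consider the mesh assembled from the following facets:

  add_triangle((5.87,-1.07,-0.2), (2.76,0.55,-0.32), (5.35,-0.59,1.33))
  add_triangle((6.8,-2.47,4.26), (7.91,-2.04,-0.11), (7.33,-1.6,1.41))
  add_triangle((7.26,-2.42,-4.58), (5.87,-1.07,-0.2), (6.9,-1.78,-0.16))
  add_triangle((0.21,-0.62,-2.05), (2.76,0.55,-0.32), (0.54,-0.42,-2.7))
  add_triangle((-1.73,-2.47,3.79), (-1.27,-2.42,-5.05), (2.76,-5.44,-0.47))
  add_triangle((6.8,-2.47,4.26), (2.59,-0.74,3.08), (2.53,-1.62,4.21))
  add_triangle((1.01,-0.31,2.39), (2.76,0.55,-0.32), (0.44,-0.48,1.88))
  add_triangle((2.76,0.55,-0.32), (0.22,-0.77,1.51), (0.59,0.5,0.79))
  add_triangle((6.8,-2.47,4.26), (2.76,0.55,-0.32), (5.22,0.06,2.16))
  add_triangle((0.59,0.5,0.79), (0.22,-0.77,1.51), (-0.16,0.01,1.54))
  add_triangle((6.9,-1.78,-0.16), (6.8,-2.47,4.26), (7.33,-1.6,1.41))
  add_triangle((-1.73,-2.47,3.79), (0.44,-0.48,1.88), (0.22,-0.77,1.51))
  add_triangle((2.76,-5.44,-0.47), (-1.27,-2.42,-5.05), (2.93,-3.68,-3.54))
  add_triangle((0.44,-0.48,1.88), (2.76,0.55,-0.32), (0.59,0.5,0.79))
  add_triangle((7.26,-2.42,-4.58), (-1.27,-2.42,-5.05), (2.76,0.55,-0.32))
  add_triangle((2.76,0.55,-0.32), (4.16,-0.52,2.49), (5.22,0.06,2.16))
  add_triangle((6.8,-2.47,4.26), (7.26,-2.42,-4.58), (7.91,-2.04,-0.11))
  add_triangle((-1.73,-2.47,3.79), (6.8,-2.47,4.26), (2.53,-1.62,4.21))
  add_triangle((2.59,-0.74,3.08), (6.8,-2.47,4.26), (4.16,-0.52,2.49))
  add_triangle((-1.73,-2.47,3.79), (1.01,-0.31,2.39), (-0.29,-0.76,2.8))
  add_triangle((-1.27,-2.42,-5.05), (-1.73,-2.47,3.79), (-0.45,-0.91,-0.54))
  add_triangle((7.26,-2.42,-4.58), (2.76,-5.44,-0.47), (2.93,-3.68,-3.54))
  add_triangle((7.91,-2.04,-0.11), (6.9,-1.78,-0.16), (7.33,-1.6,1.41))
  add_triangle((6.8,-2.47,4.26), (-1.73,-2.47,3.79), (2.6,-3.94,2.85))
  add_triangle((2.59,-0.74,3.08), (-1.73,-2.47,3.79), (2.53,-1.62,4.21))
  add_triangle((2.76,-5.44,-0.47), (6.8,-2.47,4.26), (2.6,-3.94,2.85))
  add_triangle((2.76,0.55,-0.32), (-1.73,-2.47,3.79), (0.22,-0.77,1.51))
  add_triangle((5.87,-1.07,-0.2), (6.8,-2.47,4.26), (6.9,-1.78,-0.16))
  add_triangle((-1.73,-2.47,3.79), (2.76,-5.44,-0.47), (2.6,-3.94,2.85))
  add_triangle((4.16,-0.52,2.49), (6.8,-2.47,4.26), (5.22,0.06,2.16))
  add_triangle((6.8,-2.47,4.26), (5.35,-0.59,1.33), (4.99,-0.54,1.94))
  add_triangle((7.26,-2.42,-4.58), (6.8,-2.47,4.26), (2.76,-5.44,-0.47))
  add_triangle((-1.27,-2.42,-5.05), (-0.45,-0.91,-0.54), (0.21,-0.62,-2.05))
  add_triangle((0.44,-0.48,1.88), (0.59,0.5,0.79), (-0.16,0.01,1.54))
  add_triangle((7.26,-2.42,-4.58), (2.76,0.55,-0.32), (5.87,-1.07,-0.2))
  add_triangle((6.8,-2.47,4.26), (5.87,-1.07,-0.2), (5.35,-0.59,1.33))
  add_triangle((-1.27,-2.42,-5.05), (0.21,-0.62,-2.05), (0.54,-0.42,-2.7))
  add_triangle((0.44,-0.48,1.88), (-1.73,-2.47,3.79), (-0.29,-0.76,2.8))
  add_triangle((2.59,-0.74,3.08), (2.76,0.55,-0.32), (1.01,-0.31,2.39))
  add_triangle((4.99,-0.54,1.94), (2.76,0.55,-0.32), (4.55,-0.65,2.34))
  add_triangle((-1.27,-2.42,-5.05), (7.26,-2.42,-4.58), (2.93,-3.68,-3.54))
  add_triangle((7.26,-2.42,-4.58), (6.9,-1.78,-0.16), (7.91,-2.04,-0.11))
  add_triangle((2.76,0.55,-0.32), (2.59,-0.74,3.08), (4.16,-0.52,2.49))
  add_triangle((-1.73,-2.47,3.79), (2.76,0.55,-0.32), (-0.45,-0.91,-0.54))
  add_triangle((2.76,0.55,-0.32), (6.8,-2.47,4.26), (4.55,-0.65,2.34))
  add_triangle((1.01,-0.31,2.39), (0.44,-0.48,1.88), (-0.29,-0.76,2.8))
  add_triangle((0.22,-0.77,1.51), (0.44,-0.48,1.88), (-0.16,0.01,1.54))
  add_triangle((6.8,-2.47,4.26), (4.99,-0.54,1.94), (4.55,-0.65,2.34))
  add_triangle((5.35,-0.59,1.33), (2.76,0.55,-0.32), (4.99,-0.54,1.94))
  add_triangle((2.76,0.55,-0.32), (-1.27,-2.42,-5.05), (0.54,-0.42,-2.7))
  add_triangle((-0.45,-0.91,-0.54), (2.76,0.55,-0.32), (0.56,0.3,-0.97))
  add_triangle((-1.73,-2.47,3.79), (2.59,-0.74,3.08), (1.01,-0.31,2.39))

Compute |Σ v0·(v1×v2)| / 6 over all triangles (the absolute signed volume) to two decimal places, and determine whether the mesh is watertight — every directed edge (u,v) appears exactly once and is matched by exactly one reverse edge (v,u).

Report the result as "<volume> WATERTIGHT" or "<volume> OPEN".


185.35 OPEN

Per-triangle v0·(v1×v2)/6:
  t1: +1.6432
  t2: +3.0949
  t3: +2.2943
  t4: -0.3113
  t5: +22.1598
  t6: +1.7552
  t7: -0.2005
  t8: -0.5915
  t9: +2.5892
  t10: -0.1824
  t11: -2.7786
  t12: -0.2525
  t13: +11.9622
  t14: +0.5639
  t15: +5.5181
  t16: -0.3757
  t17: +7.3733
  t18: +5.3457
  t19: +1.6634
  t20: +0.6344
  t21: -0.3372
  t22: +13.4097
  t23: +0.0236
  t24: +12.2583
  t25: +0.7272
  t26: +13.6073
  t27: -0.1574
  t28: +2.2046
  t29: +10.8108
  t30: +0.9895
  t31: +1.0964
  t32: +46.4479
  t33: -0.3019
  t34: +0.1656
  t35: +4.7063
  t36: +3.5133
  t37: -0.1618
  t38: -0.4080
  t39: +0.6537
  t40: +0.2205
  t41: +13.3196
  t42: +0.0434
  t43: +0.3801
  t44: -1.9334
  t45: -1.4304
  t46: -0.0826
  t47: +0.0795
  t48: +0.6117
  t49: +0.5421
  t50: +1.3675
  t51: -0.3929
  t52: +1.4672
Σ = +185.3455 → |volume| = 185.35

Directed edges: 156 total; 4 unmatched, e.g. (0.21,-0.62,-2.05)→(2.76,0.55,-0.32) → open.
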